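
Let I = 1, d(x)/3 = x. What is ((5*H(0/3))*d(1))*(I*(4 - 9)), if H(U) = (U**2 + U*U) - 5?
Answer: 375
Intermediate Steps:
d(x) = 3*x
H(U) = -5 + 2*U**2 (H(U) = (U**2 + U**2) - 5 = 2*U**2 - 5 = -5 + 2*U**2)
((5*H(0/3))*d(1))*(I*(4 - 9)) = ((5*(-5 + 2*(0/3)**2))*(3*1))*(1*(4 - 9)) = ((5*(-5 + 2*(0*(1/3))**2))*3)*(1*(-5)) = ((5*(-5 + 2*0**2))*3)*(-5) = ((5*(-5 + 2*0))*3)*(-5) = ((5*(-5 + 0))*3)*(-5) = ((5*(-5))*3)*(-5) = -25*3*(-5) = -75*(-5) = 375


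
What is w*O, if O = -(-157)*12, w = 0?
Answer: 0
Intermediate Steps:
O = 1884 (O = -1*(-1884) = 1884)
w*O = 0*1884 = 0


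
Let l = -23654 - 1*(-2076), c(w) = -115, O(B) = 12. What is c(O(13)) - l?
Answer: 21463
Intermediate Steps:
l = -21578 (l = -23654 + 2076 = -21578)
c(O(13)) - l = -115 - 1*(-21578) = -115 + 21578 = 21463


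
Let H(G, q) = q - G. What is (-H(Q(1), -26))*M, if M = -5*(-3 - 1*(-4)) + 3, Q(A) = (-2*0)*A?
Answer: -52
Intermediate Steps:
Q(A) = 0 (Q(A) = 0*A = 0)
M = -2 (M = -5*(-3 + 4) + 3 = -5*1 + 3 = -5 + 3 = -2)
(-H(Q(1), -26))*M = -(-26 - 1*0)*(-2) = -(-26 + 0)*(-2) = -1*(-26)*(-2) = 26*(-2) = -52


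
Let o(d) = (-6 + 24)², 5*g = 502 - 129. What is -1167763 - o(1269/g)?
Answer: -1168087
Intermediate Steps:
g = 373/5 (g = (502 - 129)/5 = (⅕)*373 = 373/5 ≈ 74.600)
o(d) = 324 (o(d) = 18² = 324)
-1167763 - o(1269/g) = -1167763 - 1*324 = -1167763 - 324 = -1168087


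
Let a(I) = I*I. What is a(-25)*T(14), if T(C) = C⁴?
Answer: 24010000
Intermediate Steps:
a(I) = I²
a(-25)*T(14) = (-25)²*14⁴ = 625*38416 = 24010000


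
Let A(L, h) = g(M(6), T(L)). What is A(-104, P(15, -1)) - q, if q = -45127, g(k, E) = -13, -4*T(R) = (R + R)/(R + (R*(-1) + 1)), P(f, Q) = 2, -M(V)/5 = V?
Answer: 45114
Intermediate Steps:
M(V) = -5*V
T(R) = -R/2 (T(R) = -(R + R)/(4*(R + (R*(-1) + 1))) = -2*R/(4*(R + (-R + 1))) = -2*R/(4*(R + (1 - R))) = -2*R/(4*1) = -2*R/4 = -R/2)
A(L, h) = -13
A(-104, P(15, -1)) - q = -13 - 1*(-45127) = -13 + 45127 = 45114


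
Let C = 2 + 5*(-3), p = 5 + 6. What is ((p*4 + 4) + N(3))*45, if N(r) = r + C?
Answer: 1710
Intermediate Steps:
p = 11
C = -13 (C = 2 - 15 = -13)
N(r) = -13 + r (N(r) = r - 13 = -13 + r)
((p*4 + 4) + N(3))*45 = ((11*4 + 4) + (-13 + 3))*45 = ((44 + 4) - 10)*45 = (48 - 10)*45 = 38*45 = 1710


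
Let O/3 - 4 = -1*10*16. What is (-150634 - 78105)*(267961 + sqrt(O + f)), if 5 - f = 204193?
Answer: -61293131179 - 914956*I*sqrt(12791) ≈ -6.1293e+10 - 1.0348e+8*I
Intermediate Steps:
f = -204188 (f = 5 - 1*204193 = 5 - 204193 = -204188)
O = -468 (O = 12 + 3*(-1*10*16) = 12 + 3*(-10*16) = 12 + 3*(-160) = 12 - 480 = -468)
(-150634 - 78105)*(267961 + sqrt(O + f)) = (-150634 - 78105)*(267961 + sqrt(-468 - 204188)) = -228739*(267961 + sqrt(-204656)) = -228739*(267961 + 4*I*sqrt(12791)) = -61293131179 - 914956*I*sqrt(12791)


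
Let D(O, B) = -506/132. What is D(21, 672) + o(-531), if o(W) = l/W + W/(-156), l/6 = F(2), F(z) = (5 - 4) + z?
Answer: -4265/9204 ≈ -0.46339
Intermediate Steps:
F(z) = 1 + z
D(O, B) = -23/6 (D(O, B) = -506*1/132 = -23/6)
l = 18 (l = 6*(1 + 2) = 6*3 = 18)
o(W) = 18/W - W/156 (o(W) = 18/W + W/(-156) = 18/W + W*(-1/156) = 18/W - W/156)
D(21, 672) + o(-531) = -23/6 + (18/(-531) - 1/156*(-531)) = -23/6 + (18*(-1/531) + 177/52) = -23/6 + (-2/59 + 177/52) = -23/6 + 10339/3068 = -4265/9204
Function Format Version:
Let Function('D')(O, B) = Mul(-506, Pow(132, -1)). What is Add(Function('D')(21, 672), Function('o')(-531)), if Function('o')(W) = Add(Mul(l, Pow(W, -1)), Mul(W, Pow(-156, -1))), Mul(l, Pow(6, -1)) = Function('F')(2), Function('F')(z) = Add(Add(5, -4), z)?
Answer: Rational(-4265, 9204) ≈ -0.46339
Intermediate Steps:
Function('F')(z) = Add(1, z)
Function('D')(O, B) = Rational(-23, 6) (Function('D')(O, B) = Mul(-506, Rational(1, 132)) = Rational(-23, 6))
l = 18 (l = Mul(6, Add(1, 2)) = Mul(6, 3) = 18)
Function('o')(W) = Add(Mul(18, Pow(W, -1)), Mul(Rational(-1, 156), W)) (Function('o')(W) = Add(Mul(18, Pow(W, -1)), Mul(W, Pow(-156, -1))) = Add(Mul(18, Pow(W, -1)), Mul(W, Rational(-1, 156))) = Add(Mul(18, Pow(W, -1)), Mul(Rational(-1, 156), W)))
Add(Function('D')(21, 672), Function('o')(-531)) = Add(Rational(-23, 6), Add(Mul(18, Pow(-531, -1)), Mul(Rational(-1, 156), -531))) = Add(Rational(-23, 6), Add(Mul(18, Rational(-1, 531)), Rational(177, 52))) = Add(Rational(-23, 6), Add(Rational(-2, 59), Rational(177, 52))) = Add(Rational(-23, 6), Rational(10339, 3068)) = Rational(-4265, 9204)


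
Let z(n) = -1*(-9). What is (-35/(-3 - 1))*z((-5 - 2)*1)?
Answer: 315/4 ≈ 78.750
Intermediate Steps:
z(n) = 9
(-35/(-3 - 1))*z((-5 - 2)*1) = -35/(-3 - 1)*9 = -35/(-4)*9 = -35*(-¼)*9 = (35/4)*9 = 315/4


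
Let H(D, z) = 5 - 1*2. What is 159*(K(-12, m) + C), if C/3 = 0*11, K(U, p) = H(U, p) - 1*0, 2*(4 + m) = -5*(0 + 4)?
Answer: 477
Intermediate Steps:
H(D, z) = 3 (H(D, z) = 5 - 2 = 3)
m = -14 (m = -4 + (-5*(0 + 4))/2 = -4 + (-5*4)/2 = -4 + (½)*(-20) = -4 - 10 = -14)
K(U, p) = 3 (K(U, p) = 3 - 1*0 = 3 + 0 = 3)
C = 0 (C = 3*(0*11) = 3*0 = 0)
159*(K(-12, m) + C) = 159*(3 + 0) = 159*3 = 477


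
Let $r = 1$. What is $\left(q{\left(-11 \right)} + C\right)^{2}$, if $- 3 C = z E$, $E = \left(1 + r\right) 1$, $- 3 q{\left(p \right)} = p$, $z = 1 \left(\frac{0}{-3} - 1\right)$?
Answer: $\frac{169}{9} \approx 18.778$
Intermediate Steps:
$z = -1$ ($z = 1 \left(0 \left(- \frac{1}{3}\right) - 1\right) = 1 \left(0 - 1\right) = 1 \left(-1\right) = -1$)
$q{\left(p \right)} = - \frac{p}{3}$
$E = 2$ ($E = \left(1 + 1\right) 1 = 2 \cdot 1 = 2$)
$C = \frac{2}{3}$ ($C = - \frac{\left(-1\right) 2}{3} = \left(- \frac{1}{3}\right) \left(-2\right) = \frac{2}{3} \approx 0.66667$)
$\left(q{\left(-11 \right)} + C\right)^{2} = \left(\left(- \frac{1}{3}\right) \left(-11\right) + \frac{2}{3}\right)^{2} = \left(\frac{11}{3} + \frac{2}{3}\right)^{2} = \left(\frac{13}{3}\right)^{2} = \frac{169}{9}$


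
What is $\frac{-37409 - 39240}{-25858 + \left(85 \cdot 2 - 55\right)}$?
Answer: $\frac{76649}{25743} \approx 2.9775$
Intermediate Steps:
$\frac{-37409 - 39240}{-25858 + \left(85 \cdot 2 - 55\right)} = - \frac{76649}{-25858 + \left(170 - 55\right)} = - \frac{76649}{-25858 + 115} = - \frac{76649}{-25743} = \left(-76649\right) \left(- \frac{1}{25743}\right) = \frac{76649}{25743}$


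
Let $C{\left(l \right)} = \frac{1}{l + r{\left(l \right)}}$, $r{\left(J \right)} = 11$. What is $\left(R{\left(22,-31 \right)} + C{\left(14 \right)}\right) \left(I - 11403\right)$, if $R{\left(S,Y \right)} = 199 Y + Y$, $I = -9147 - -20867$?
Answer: $- \frac{49134683}{25} \approx -1.9654 \cdot 10^{6}$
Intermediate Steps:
$I = 11720$ ($I = -9147 + 20867 = 11720$)
$C{\left(l \right)} = \frac{1}{11 + l}$ ($C{\left(l \right)} = \frac{1}{l + 11} = \frac{1}{11 + l}$)
$R{\left(S,Y \right)} = 200 Y$
$\left(R{\left(22,-31 \right)} + C{\left(14 \right)}\right) \left(I - 11403\right) = \left(200 \left(-31\right) + \frac{1}{11 + 14}\right) \left(11720 - 11403\right) = \left(-6200 + \frac{1}{25}\right) 317 = \left(- \frac{154999}{25}\right) 317 = - \frac{49134683}{25}$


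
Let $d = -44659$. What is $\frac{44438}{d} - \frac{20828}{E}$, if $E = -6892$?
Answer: $\frac{9174867}{4526321} \approx 2.027$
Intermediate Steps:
$\frac{44438}{d} - \frac{20828}{E} = \frac{44438}{-44659} - \frac{20828}{-6892} = 44438 \left(- \frac{1}{44659}\right) - - \frac{5207}{1723} = - \frac{2614}{2627} + \frac{5207}{1723} = \frac{9174867}{4526321}$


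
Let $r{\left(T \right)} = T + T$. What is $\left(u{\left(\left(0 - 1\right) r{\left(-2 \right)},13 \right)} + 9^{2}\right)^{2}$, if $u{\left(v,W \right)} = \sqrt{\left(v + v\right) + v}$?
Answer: $6573 + 324 \sqrt{3} \approx 7134.2$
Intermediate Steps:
$r{\left(T \right)} = 2 T$
$u{\left(v,W \right)} = \sqrt{3} \sqrt{v}$ ($u{\left(v,W \right)} = \sqrt{2 v + v} = \sqrt{3 v} = \sqrt{3} \sqrt{v}$)
$\left(u{\left(\left(0 - 1\right) r{\left(-2 \right)},13 \right)} + 9^{2}\right)^{2} = \left(\sqrt{3} \sqrt{\left(0 - 1\right) 2 \left(-2\right)} + 9^{2}\right)^{2} = \left(\sqrt{3} \sqrt{\left(-1\right) \left(-4\right)} + 81\right)^{2} = \left(\sqrt{3} \sqrt{4} + 81\right)^{2} = \left(\sqrt{3} \cdot 2 + 81\right)^{2} = \left(2 \sqrt{3} + 81\right)^{2} = \left(81 + 2 \sqrt{3}\right)^{2}$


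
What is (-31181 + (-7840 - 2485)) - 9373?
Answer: -50879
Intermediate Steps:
(-31181 + (-7840 - 2485)) - 9373 = (-31181 - 10325) - 9373 = -41506 - 9373 = -50879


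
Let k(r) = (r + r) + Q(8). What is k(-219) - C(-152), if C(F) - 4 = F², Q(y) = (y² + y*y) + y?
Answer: -23410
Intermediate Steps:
Q(y) = y + 2*y² (Q(y) = (y² + y²) + y = 2*y² + y = y + 2*y²)
k(r) = 136 + 2*r (k(r) = (r + r) + 8*(1 + 2*8) = 2*r + 8*(1 + 16) = 2*r + 8*17 = 2*r + 136 = 136 + 2*r)
C(F) = 4 + F²
k(-219) - C(-152) = (136 + 2*(-219)) - (4 + (-152)²) = (136 - 438) - (4 + 23104) = -302 - 1*23108 = -302 - 23108 = -23410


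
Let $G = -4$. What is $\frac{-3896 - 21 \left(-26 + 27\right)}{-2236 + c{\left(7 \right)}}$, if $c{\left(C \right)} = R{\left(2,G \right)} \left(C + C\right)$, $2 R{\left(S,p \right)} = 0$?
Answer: $\frac{3917}{2236} \approx 1.7518$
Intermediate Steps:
$R{\left(S,p \right)} = 0$ ($R{\left(S,p \right)} = \frac{1}{2} \cdot 0 = 0$)
$c{\left(C \right)} = 0$ ($c{\left(C \right)} = 0 \left(C + C\right) = 0 \cdot 2 C = 0$)
$\frac{-3896 - 21 \left(-26 + 27\right)}{-2236 + c{\left(7 \right)}} = \frac{-3896 - 21 \left(-26 + 27\right)}{-2236 + 0} = \frac{-3896 - 21}{-2236} = \left(-3896 - 21\right) \left(- \frac{1}{2236}\right) = \left(-3917\right) \left(- \frac{1}{2236}\right) = \frac{3917}{2236}$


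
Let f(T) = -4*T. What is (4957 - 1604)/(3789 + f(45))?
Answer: 3353/3609 ≈ 0.92907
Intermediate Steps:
(4957 - 1604)/(3789 + f(45)) = (4957 - 1604)/(3789 - 4*45) = 3353/(3789 - 180) = 3353/3609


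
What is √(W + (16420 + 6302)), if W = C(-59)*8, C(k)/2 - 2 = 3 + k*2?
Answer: √20914 ≈ 144.62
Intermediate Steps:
C(k) = 10 + 4*k (C(k) = 4 + 2*(3 + k*2) = 4 + 2*(3 + 2*k) = 4 + (6 + 4*k) = 10 + 4*k)
W = -1808 (W = (10 + 4*(-59))*8 = (10 - 236)*8 = -226*8 = -1808)
√(W + (16420 + 6302)) = √(-1808 + (16420 + 6302)) = √(-1808 + 22722) = √20914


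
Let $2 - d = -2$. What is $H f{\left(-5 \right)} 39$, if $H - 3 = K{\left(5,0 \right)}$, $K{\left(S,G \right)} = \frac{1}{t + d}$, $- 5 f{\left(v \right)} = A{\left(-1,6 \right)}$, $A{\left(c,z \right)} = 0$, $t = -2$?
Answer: $0$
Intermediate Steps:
$d = 4$ ($d = 2 - -2 = 2 + 2 = 4$)
$f{\left(v \right)} = 0$ ($f{\left(v \right)} = \left(- \frac{1}{5}\right) 0 = 0$)
$K{\left(S,G \right)} = \frac{1}{2}$ ($K{\left(S,G \right)} = \frac{1}{-2 + 4} = \frac{1}{2}$)
$H = \frac{7}{2}$ ($H = 3 + \frac{1}{2} = \frac{7}{2} \approx 3.5$)
$H f{\left(-5 \right)} 39 = \frac{7}{2} \cdot 0 \cdot 39 = 0 \cdot 39 = 0$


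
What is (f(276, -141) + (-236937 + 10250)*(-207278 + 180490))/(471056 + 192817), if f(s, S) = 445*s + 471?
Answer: 6072614647/663873 ≈ 9147.3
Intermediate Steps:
f(s, S) = 471 + 445*s
(f(276, -141) + (-236937 + 10250)*(-207278 + 180490))/(471056 + 192817) = ((471 + 445*276) + (-236937 + 10250)*(-207278 + 180490))/(471056 + 192817) = ((471 + 122820) - 226687*(-26788))/663873 = (123291 + 6072491356)*(1/663873) = 6072614647*(1/663873) = 6072614647/663873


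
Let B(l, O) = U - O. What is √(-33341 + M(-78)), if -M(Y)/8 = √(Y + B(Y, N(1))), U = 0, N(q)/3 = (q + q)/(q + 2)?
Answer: √(-33341 - 32*I*√5) ≈ 0.196 - 182.6*I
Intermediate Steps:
N(q) = 6*q/(2 + q) (N(q) = 3*((q + q)/(q + 2)) = 3*((2*q)/(2 + q)) = 3*(2*q/(2 + q)) = 6*q/(2 + q))
B(l, O) = -O (B(l, O) = 0 - O = -O)
M(Y) = -8*√(-2 + Y) (M(Y) = -8*√(Y - 6/(2 + 1)) = -8*√(Y - 6/3) = -8*√(Y - 1*2) = -8*√(Y - 2) = -8*√(-2 + Y))
√(-33341 + M(-78)) = √(-33341 - 8*√(-2 - 78)) = √(-33341 - 32*I*√5)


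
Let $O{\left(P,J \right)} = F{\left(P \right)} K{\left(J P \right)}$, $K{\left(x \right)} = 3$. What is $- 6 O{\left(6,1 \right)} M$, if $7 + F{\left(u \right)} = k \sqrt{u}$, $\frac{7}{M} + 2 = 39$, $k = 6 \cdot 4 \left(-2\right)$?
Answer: $\frac{882}{37} + \frac{6048 \sqrt{6}}{37} \approx 424.23$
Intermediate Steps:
$k = -48$ ($k = 24 \left(-2\right) = -48$)
$M = \frac{7}{37}$ ($M = \frac{7}{-2 + 39} = \frac{7}{37} \approx 0.18919$)
$F{\left(u \right)} = -7 - 48 \sqrt{u}$
$O{\left(P,J \right)} = -21 - 144 \sqrt{P}$ ($O{\left(P,J \right)} = \left(-7 - 48 \sqrt{P}\right) 3 = -21 - 144 \sqrt{P}$)
$- 6 O{\left(6,1 \right)} M = - 6 \left(-21 - 144 \sqrt{6}\right) \frac{7}{37} = \left(126 + 864 \sqrt{6}\right) \frac{7}{37} = \frac{882}{37} + \frac{6048 \sqrt{6}}{37}$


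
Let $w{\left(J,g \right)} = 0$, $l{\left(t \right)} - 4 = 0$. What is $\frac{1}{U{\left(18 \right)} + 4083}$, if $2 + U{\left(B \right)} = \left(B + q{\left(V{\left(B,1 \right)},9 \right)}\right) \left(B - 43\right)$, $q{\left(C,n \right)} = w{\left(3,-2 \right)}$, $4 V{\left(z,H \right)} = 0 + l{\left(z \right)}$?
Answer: $\frac{1}{3631} \approx 0.00027541$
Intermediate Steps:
$l{\left(t \right)} = 4$ ($l{\left(t \right)} = 4 + 0 = 4$)
$V{\left(z,H \right)} = 1$ ($V{\left(z,H \right)} = \frac{0 + 4}{4} = \frac{1}{4} \cdot 4 = 1$)
$q{\left(C,n \right)} = 0$
$U{\left(B \right)} = -2 + B \left(-43 + B\right)$ ($U{\left(B \right)} = -2 + \left(B + 0\right) \left(B - 43\right) = -2 + B \left(-43 + B\right)$)
$\frac{1}{U{\left(18 \right)} + 4083} = \frac{1}{\left(-2 + 18^{2} - 774\right) + 4083} = \frac{1}{\left(-2 + 324 - 774\right) + 4083} = \frac{1}{-452 + 4083} = \frac{1}{3631}$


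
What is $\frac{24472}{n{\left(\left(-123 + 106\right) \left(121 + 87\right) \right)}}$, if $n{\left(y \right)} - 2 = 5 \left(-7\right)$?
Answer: $- \frac{24472}{33} \approx -741.58$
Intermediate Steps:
$n{\left(y \right)} = -33$ ($n{\left(y \right)} = 2 + 5 \left(-7\right) = 2 - 35 = -33$)
$\frac{24472}{n{\left(\left(-123 + 106\right) \left(121 + 87\right) \right)}} = \frac{24472}{-33} = 24472 \left(- \frac{1}{33}\right) = - \frac{24472}{33}$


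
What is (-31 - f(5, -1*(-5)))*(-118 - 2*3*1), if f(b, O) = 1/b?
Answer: 19344/5 ≈ 3868.8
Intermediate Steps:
(-31 - f(5, -1*(-5)))*(-118 - 2*3*1) = (-31 - 1/5)*(-118 - 2*3*1) = (-31 - 1*⅕)*(-118 - 6*1) = (-31 - ⅕)*(-118 - 6) = -156/5*(-124) = 19344/5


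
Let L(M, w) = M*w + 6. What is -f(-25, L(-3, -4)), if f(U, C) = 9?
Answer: -9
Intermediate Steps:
L(M, w) = 6 + M*w
-f(-25, L(-3, -4)) = -1*9 = -9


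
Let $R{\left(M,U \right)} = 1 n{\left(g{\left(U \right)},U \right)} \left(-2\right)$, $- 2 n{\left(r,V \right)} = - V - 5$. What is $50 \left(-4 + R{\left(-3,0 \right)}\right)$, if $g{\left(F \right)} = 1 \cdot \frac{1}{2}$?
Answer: $-450$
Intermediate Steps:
$g{\left(F \right)} = \frac{1}{2}$ ($g{\left(F \right)} = 1 \cdot \frac{1}{2} = \frac{1}{2}$)
$n{\left(r,V \right)} = \frac{5}{2} + \frac{V}{2}$ ($n{\left(r,V \right)} = - \frac{- V - 5}{2} = - \frac{-5 - V}{2} = \frac{5}{2} + \frac{V}{2}$)
$R{\left(M,U \right)} = -5 - U$ ($R{\left(M,U \right)} = 1 \left(\frac{5}{2} + \frac{U}{2}\right) \left(-2\right) = \left(\frac{5}{2} + \frac{U}{2}\right) \left(-2\right) = -5 - U$)
$50 \left(-4 + R{\left(-3,0 \right)}\right) = 50 \left(-4 - 5\right) = 50 \left(-9\right) = -450$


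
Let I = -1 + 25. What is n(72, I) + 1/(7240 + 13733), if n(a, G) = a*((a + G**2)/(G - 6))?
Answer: 54362017/20973 ≈ 2592.0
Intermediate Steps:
I = 24
n(a, G) = a*(a + G**2)/(-6 + G) (n(a, G) = a*((a + G**2)/(-6 + G)) = a*(a + G**2)/(-6 + G))
n(72, I) + 1/(7240 + 13733) = 72*(72 + 24**2)/(-6 + 24) + 1/(7240 + 13733) = 72*(72 + 576)/18 + 1/20973 = 72*(1/18)*648 + 1/20973 = 2592 + 1/20973 = 54362017/20973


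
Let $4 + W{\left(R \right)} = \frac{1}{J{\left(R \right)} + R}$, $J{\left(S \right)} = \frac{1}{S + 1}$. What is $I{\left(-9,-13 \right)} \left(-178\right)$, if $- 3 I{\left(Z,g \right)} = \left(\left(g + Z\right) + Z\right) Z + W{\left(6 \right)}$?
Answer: $\frac{702032}{43} \approx 16326.0$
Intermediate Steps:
$J{\left(S \right)} = \frac{1}{1 + S}$
$W{\left(R \right)} = -4 + \frac{1}{R + \frac{1}{1 + R}}$ ($W{\left(R \right)} = -4 + \frac{1}{\frac{1}{1 + R} + R} = -4 + \frac{1}{R + \frac{1}{1 + R}}$)
$I{\left(Z,g \right)} = \frac{55}{43} - \frac{Z \left(g + 2 Z\right)}{3}$ ($I{\left(Z,g \right)} = - \frac{\left(\left(g + Z\right) + Z\right) Z + \frac{-4 - \left(1 + 6\right) \left(-1 + 4 \cdot 6\right)}{1 + 6 \left(1 + 6\right)}}{3} = - \frac{\left(\left(Z + g\right) + Z\right) Z + \frac{-4 - 7 \left(-1 + 24\right)}{1 + 6 \cdot 7}}{3} = - \frac{\left(g + 2 Z\right) Z + \frac{-4 - 7 \cdot 23}{1 + 42}}{3} = - \frac{Z \left(g + 2 Z\right) + \frac{-4 - 161}{43}}{3} = - \frac{Z \left(g + 2 Z\right) + \frac{1}{43} \left(-165\right)}{3} = - \frac{Z \left(g + 2 Z\right) - \frac{165}{43}}{3} = - \frac{- \frac{165}{43} + Z \left(g + 2 Z\right)}{3} = \frac{55}{43} - \frac{Z \left(g + 2 Z\right)}{3}$)
$I{\left(-9,-13 \right)} \left(-178\right) = \left(\frac{55}{43} - \frac{2 \left(-9\right)^{2}}{3} - \left(-3\right) \left(-13\right)\right) \left(-178\right) = \left(\frac{55}{43} - 54 - 39\right) \left(-178\right) = \left(- \frac{3944}{43}\right) \left(-178\right) = \frac{702032}{43}$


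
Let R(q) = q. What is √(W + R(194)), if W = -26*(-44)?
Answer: √1338 ≈ 36.579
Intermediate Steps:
W = 1144
√(W + R(194)) = √(1144 + 194) = √1338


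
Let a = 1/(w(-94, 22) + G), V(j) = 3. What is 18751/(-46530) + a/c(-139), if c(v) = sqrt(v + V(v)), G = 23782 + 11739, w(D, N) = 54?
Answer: -18751/46530 - I*sqrt(34)/2419100 ≈ -0.40299 - 2.4104e-6*I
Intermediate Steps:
G = 35521
c(v) = sqrt(3 + v) (c(v) = sqrt(v + 3) = sqrt(3 + v))
a = 1/35575 (a = 1/(54 + 35521) = 1/35575 ≈ 2.8110e-5)
18751/(-46530) + a/c(-139) = 18751/(-46530) + 1/(35575*(sqrt(3 - 139))) = 18751*(-1/46530) + 1/(35575*(sqrt(-136))) = -18751/46530 + 1/(35575*((2*I*sqrt(34)))) = -18751/46530 + (-I*sqrt(34)/68)/35575 = -18751/46530 - I*sqrt(34)/2419100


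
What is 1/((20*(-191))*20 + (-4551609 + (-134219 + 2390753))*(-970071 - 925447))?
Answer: 1/4350355897450 ≈ 2.2987e-13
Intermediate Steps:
1/((20*(-191))*20 + (-4551609 + (-134219 + 2390753))*(-970071 - 925447)) = 1/(-3820*20 + (-4551609 + 2256534)*(-1895518)) = 1/(-76400 - 2295075*(-1895518)) = 1/(-76400 + 4350355973850) = 1/4350355897450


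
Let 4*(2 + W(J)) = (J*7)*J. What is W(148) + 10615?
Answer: 48945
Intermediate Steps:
W(J) = -2 + 7*J²/4 (W(J) = -2 + ((J*7)*J)/4 = -2 + ((7*J)*J)/4 = -2 + (7*J²)/4 = -2 + 7*J²/4)
W(148) + 10615 = (-2 + (7/4)*148²) + 10615 = (-2 + (7/4)*21904) + 10615 = (-2 + 38332) + 10615 = 38330 + 10615 = 48945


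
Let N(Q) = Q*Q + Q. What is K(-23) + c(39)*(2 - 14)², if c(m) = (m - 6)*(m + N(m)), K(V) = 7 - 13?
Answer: 7598442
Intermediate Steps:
N(Q) = Q + Q² (N(Q) = Q² + Q = Q + Q²)
K(V) = -6
c(m) = (-6 + m)*(m + m*(1 + m)) (c(m) = (m - 6)*(m + m*(1 + m)) = (-6 + m)*(m + m*(1 + m)))
K(-23) + c(39)*(2 - 14)² = -6 + (39*(-12 + 39² - 4*39))*(2 - 14)² = -6 + (39*(-12 + 1521 - 156))*(-12)² = -6 + (39*1353)*144 = -6 + 52767*144 = -6 + 7598448 = 7598442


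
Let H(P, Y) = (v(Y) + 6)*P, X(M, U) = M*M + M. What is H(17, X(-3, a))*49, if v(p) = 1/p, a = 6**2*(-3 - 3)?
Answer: 30821/6 ≈ 5136.8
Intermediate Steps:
a = -216 (a = 36*(-6) = -216)
v(p) = 1/p
X(M, U) = M + M**2 (X(M, U) = M**2 + M = M + M**2)
H(P, Y) = P*(6 + 1/Y) (H(P, Y) = (1/Y + 6)*P = (6 + 1/Y)*P = P*(6 + 1/Y))
H(17, X(-3, a))*49 = (6*17 + 17/((-3*(1 - 3))))*49 = (102 + 17/((-3*(-2))))*49 = (102 + 17/6)*49 = (629/6)*49 = 30821/6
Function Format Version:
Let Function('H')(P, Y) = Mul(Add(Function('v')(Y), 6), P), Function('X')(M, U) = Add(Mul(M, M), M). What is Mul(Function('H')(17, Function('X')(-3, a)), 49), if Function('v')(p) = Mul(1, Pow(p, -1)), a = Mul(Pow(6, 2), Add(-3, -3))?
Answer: Rational(30821, 6) ≈ 5136.8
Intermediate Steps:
a = -216 (a = Mul(36, -6) = -216)
Function('v')(p) = Pow(p, -1)
Function('X')(M, U) = Add(M, Pow(M, 2)) (Function('X')(M, U) = Add(Pow(M, 2), M) = Add(M, Pow(M, 2)))
Function('H')(P, Y) = Mul(P, Add(6, Pow(Y, -1))) (Function('H')(P, Y) = Mul(Add(Pow(Y, -1), 6), P) = Mul(Add(6, Pow(Y, -1)), P) = Mul(P, Add(6, Pow(Y, -1))))
Mul(Function('H')(17, Function('X')(-3, a)), 49) = Mul(Add(Mul(6, 17), Mul(17, Pow(Mul(-3, Add(1, -3)), -1))), 49) = Mul(Add(102, Mul(17, Pow(Mul(-3, -2), -1))), 49) = Mul(Add(102, Mul(17, Pow(6, -1))), 49) = Mul(Add(102, Mul(17, Rational(1, 6))), 49) = Mul(Add(102, Rational(17, 6)), 49) = Mul(Rational(629, 6), 49) = Rational(30821, 6)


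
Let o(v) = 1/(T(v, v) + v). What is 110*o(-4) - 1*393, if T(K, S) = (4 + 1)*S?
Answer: -4771/12 ≈ -397.58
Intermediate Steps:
T(K, S) = 5*S
o(v) = 1/(6*v) (o(v) = 1/(5*v + v) = 1/(6*v))
110*o(-4) - 1*393 = 110*((⅙)/(-4)) - 1*393 = 110*((⅙)*(-¼)) - 393 = 110*(-1/24) - 393 = -55/12 - 393 = -4771/12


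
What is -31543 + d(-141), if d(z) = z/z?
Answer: -31542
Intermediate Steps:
d(z) = 1
-31543 + d(-141) = -31543 + 1 = -31542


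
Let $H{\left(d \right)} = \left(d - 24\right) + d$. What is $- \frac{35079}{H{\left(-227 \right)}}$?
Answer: $\frac{35079}{478} \approx 73.387$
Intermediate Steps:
$H{\left(d \right)} = -24 + 2 d$ ($H{\left(d \right)} = \left(-24 + d\right) + d = -24 + 2 d$)
$- \frac{35079}{H{\left(-227 \right)}} = - \frac{35079}{-24 + 2 \left(-227\right)} = - \frac{35079}{-24 - 454} = - \frac{35079}{-478} = \left(-35079\right) \left(- \frac{1}{478}\right) = \frac{35079}{478}$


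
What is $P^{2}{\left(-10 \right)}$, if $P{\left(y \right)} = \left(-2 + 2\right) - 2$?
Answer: $4$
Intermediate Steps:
$P{\left(y \right)} = -2$ ($P{\left(y \right)} = 0 - 2 = -2$)
$P^{2}{\left(-10 \right)} = \left(-2\right)^{2} = 4$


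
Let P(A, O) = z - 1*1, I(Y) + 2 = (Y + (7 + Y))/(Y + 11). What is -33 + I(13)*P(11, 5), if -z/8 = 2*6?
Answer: 221/8 ≈ 27.625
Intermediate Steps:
z = -96 (z = -16*6 = -8*12 = -96)
I(Y) = -2 + (7 + 2*Y)/(11 + Y) (I(Y) = -2 + (Y + (7 + Y))/(Y + 11) = -2 + (7 + 2*Y)/(11 + Y))
P(A, O) = -97 (P(A, O) = -96 - 1*1 = -96 - 1 = -97)
-33 + I(13)*P(11, 5) = -33 - 15/(11 + 13)*(-97) = -33 - 15/24*(-97) = -33 - 15*1/24*(-97) = -33 - 5/8*(-97) = -33 + 485/8 = 221/8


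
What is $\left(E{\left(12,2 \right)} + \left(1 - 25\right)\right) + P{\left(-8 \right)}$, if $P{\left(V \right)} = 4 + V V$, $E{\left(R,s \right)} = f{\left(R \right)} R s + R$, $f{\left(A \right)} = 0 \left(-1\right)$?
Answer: $56$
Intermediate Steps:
$f{\left(A \right)} = 0$
$E{\left(R,s \right)} = R$ ($E{\left(R,s \right)} = 0 R s + R = 0 s + R = 0 + R = R$)
$P{\left(V \right)} = 4 + V^{2}$
$\left(E{\left(12,2 \right)} + \left(1 - 25\right)\right) + P{\left(-8 \right)} = \left(12 + \left(1 - 25\right)\right) + \left(4 + \left(-8\right)^{2}\right) = \left(12 + \left(1 - 25\right)\right) + \left(4 + 64\right) = \left(12 - 24\right) + 68 = -12 + 68 = 56$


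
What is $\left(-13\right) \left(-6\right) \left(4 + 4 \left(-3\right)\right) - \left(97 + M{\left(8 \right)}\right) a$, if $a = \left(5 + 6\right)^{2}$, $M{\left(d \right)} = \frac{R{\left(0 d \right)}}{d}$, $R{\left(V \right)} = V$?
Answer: $-12361$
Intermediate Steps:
$M{\left(d \right)} = 0$ ($M{\left(d \right)} = \frac{0 d}{d} = \frac{0}{d} = 0$)
$a = 121$ ($a = 11^{2} = 121$)
$\left(-13\right) \left(-6\right) \left(4 + 4 \left(-3\right)\right) - \left(97 + M{\left(8 \right)}\right) a = \left(-13\right) \left(-6\right) \left(4 + 4 \left(-3\right)\right) - \left(97 + 0\right) 121 = 78 \left(4 - 12\right) - 97 \cdot 121 = 78 \left(-8\right) - 11737 = -624 - 11737 = -12361$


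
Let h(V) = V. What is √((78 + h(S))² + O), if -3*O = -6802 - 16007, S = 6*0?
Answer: √13687 ≈ 116.99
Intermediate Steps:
S = 0
O = 7603 (O = -(-6802 - 16007)/3 = -⅓*(-22809) = 7603)
√((78 + h(S))² + O) = √((78 + 0)² + 7603) = √(78² + 7603) = √(6084 + 7603) = √13687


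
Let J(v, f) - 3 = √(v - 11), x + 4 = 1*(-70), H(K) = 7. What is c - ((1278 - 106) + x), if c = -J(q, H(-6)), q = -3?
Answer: -1101 - I*√14 ≈ -1101.0 - 3.7417*I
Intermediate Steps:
x = -74 (x = -4 + 1*(-70) = -4 - 70 = -74)
J(v, f) = 3 + √(-11 + v) (J(v, f) = 3 + √(v - 11) = 3 + √(-11 + v))
c = -3 - I*√14 (c = -(3 + √(-11 - 3)) = -(3 + √(-14)) = -(3 + I*√14) = -3 - I*√14 ≈ -3.0 - 3.7417*I)
c - ((1278 - 106) + x) = (-3 - I*√14) - ((1278 - 106) - 74) = (-3 - I*√14) - (1172 - 74) = (-3 - I*√14) - 1*1098 = (-3 - I*√14) - 1098 = -1101 - I*√14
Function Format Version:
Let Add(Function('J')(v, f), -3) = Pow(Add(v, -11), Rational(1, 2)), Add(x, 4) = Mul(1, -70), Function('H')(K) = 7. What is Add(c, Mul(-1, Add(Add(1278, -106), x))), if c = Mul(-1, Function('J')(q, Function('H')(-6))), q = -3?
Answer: Add(-1101, Mul(-1, I, Pow(14, Rational(1, 2)))) ≈ Add(-1101.0, Mul(-3.7417, I))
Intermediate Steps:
x = -74 (x = Add(-4, Mul(1, -70)) = Add(-4, -70) = -74)
Function('J')(v, f) = Add(3, Pow(Add(-11, v), Rational(1, 2))) (Function('J')(v, f) = Add(3, Pow(Add(v, -11), Rational(1, 2))) = Add(3, Pow(Add(-11, v), Rational(1, 2))))
c = Add(-3, Mul(-1, I, Pow(14, Rational(1, 2)))) (c = Mul(-1, Add(3, Pow(Add(-11, -3), Rational(1, 2)))) = Mul(-1, Add(3, Pow(-14, Rational(1, 2)))) = Mul(-1, Add(3, Mul(I, Pow(14, Rational(1, 2))))) = Add(-3, Mul(-1, I, Pow(14, Rational(1, 2)))) ≈ Add(-3.0000, Mul(-3.7417, I)))
Add(c, Mul(-1, Add(Add(1278, -106), x))) = Add(Add(-3, Mul(-1, I, Pow(14, Rational(1, 2)))), Mul(-1, Add(Add(1278, -106), -74))) = Add(Add(-3, Mul(-1, I, Pow(14, Rational(1, 2)))), Mul(-1, Add(1172, -74))) = Add(Add(-3, Mul(-1, I, Pow(14, Rational(1, 2)))), Mul(-1, 1098)) = Add(Add(-3, Mul(-1, I, Pow(14, Rational(1, 2)))), -1098) = Add(-1101, Mul(-1, I, Pow(14, Rational(1, 2))))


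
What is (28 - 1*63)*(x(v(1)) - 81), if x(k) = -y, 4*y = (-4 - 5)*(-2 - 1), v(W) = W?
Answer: 12285/4 ≈ 3071.3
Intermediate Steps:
y = 27/4 (y = ((-4 - 5)*(-2 - 1))/4 = (-9*(-3))/4 = (¼)*27 = 27/4 ≈ 6.7500)
x(k) = -27/4 (x(k) = -1*27/4 = -27/4)
(28 - 1*63)*(x(v(1)) - 81) = (28 - 1*63)*(-27/4 - 81) = (28 - 63)*(-351/4) = -35*(-351/4) = 12285/4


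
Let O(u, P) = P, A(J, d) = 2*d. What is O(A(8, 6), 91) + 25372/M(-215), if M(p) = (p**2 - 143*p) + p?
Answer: 7010077/76755 ≈ 91.331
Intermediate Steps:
M(p) = p**2 - 142*p
O(A(8, 6), 91) + 25372/M(-215) = 91 + 25372/((-215*(-142 - 215))) = 91 + 25372/((-215*(-357))) = 91 + 25372/76755 = 7010077/76755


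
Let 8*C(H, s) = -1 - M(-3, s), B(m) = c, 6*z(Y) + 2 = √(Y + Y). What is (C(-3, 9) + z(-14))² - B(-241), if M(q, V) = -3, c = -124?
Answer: 5915/48 - I*√7/18 ≈ 123.23 - 0.14699*I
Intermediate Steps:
z(Y) = -⅓ + √2*√Y/6 (z(Y) = -⅓ + √(Y + Y)/6 = -⅓ + √(2*Y)/6 = -⅓ + (√2*√Y)/6 = -⅓ + √2*√Y/6)
B(m) = -124
C(H, s) = ¼ (C(H, s) = (-1 - 1*(-3))/8 = (-1 + 3)/8 = (⅛)*2 = ¼)
(C(-3, 9) + z(-14))² - B(-241) = (¼ + (-⅓ + √2*√(-14)/6))² - 1*(-124) = (¼ + (-⅓ + √2*(I*√14)/6))² + 124 = (¼ + (-⅓ + I*√7/3))² + 124 = (-1/12 + I*√7/3)² + 124 = 124 + (-1/12 + I*√7/3)²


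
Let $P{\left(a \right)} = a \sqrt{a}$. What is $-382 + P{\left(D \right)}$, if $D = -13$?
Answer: $-382 - 13 i \sqrt{13} \approx -382.0 - 46.872 i$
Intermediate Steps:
$P{\left(a \right)} = a^{\frac{3}{2}}$
$-382 + P{\left(D \right)} = -382 + \left(-13\right)^{\frac{3}{2}} = -382 - 13 i \sqrt{13}$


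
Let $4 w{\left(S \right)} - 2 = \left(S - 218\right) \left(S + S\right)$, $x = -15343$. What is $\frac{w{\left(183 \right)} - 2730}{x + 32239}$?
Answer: $- \frac{1483}{4224} \approx -0.35109$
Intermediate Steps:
$w{\left(S \right)} = \frac{1}{2} + \frac{S \left(-218 + S\right)}{2}$ ($w{\left(S \right)} = \frac{1}{2} + \frac{\left(S - 218\right) \left(S + S\right)}{4} = \frac{1}{2} + \frac{\left(-218 + S\right) 2 S}{4} = \frac{1}{2} + \frac{2 S \left(-218 + S\right)}{4} = \frac{1}{2} + \frac{S \left(-218 + S\right)}{2}$)
$\frac{w{\left(183 \right)} - 2730}{x + 32239} = \frac{\left(\frac{1}{2} + \frac{183^{2}}{2} - 19947\right) - 2730}{-15343 + 32239} = \frac{\left(\frac{1}{2} + \frac{1}{2} \cdot 33489 - 19947\right) - 2730}{16896} = \left(\left(\frac{1}{2} + \frac{33489}{2} - 19947\right) - 2730\right) \frac{1}{16896} = \left(-3202 - 2730\right) \frac{1}{16896} = \left(-5932\right) \frac{1}{16896} = - \frac{1483}{4224}$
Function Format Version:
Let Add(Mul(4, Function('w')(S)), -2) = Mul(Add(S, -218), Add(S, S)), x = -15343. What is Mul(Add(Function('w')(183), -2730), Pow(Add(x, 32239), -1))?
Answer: Rational(-1483, 4224) ≈ -0.35109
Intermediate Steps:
Function('w')(S) = Add(Rational(1, 2), Mul(Rational(1, 2), S, Add(-218, S))) (Function('w')(S) = Add(Rational(1, 2), Mul(Rational(1, 4), Mul(Add(S, -218), Add(S, S)))) = Add(Rational(1, 2), Mul(Rational(1, 4), Mul(Add(-218, S), Mul(2, S)))) = Add(Rational(1, 2), Mul(Rational(1, 4), Mul(2, S, Add(-218, S)))) = Add(Rational(1, 2), Mul(Rational(1, 2), S, Add(-218, S))))
Mul(Add(Function('w')(183), -2730), Pow(Add(x, 32239), -1)) = Mul(Add(Add(Rational(1, 2), Mul(Rational(1, 2), Pow(183, 2)), Mul(-109, 183)), -2730), Pow(Add(-15343, 32239), -1)) = Mul(Add(Add(Rational(1, 2), Mul(Rational(1, 2), 33489), -19947), -2730), Pow(16896, -1)) = Mul(Add(Add(Rational(1, 2), Rational(33489, 2), -19947), -2730), Rational(1, 16896)) = Mul(Add(-3202, -2730), Rational(1, 16896)) = Mul(-5932, Rational(1, 16896)) = Rational(-1483, 4224)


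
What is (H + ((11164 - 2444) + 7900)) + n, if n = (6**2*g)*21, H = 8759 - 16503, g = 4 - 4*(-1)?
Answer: 14924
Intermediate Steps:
g = 8 (g = 4 + 4 = 8)
H = -7744
n = 6048 (n = (6**2*8)*21 = (36*8)*21 = 288*21 = 6048)
(H + ((11164 - 2444) + 7900)) + n = (-7744 + ((11164 - 2444) + 7900)) + 6048 = (-7744 + (8720 + 7900)) + 6048 = (-7744 + 16620) + 6048 = 8876 + 6048 = 14924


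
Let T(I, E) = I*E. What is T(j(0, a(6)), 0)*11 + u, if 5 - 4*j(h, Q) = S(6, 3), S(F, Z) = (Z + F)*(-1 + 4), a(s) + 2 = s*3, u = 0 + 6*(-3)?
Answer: -18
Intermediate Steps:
u = -18 (u = 0 - 18 = -18)
a(s) = -2 + 3*s (a(s) = -2 + s*3 = -2 + 3*s)
S(F, Z) = 3*F + 3*Z (S(F, Z) = (F + Z)*3 = 3*F + 3*Z)
j(h, Q) = -11/2 (j(h, Q) = 5/4 - (3*6 + 3*3)/4 = 5/4 - (18 + 9)/4 = 5/4 - ¼*27 = 5/4 - 27/4 = -11/2)
T(I, E) = E*I
T(j(0, a(6)), 0)*11 + u = (0*(-11/2))*11 - 18 = 0*11 - 18 = 0 - 18 = -18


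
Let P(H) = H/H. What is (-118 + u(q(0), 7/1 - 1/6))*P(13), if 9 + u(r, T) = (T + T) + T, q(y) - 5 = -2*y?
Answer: -213/2 ≈ -106.50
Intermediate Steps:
P(H) = 1
q(y) = 5 - 2*y
u(r, T) = -9 + 3*T (u(r, T) = -9 + ((T + T) + T) = -9 + (2*T + T) = -9 + 3*T)
(-118 + u(q(0), 7/1 - 1/6))*P(13) = (-118 + (-9 + 3*(7/1 - 1/6)))*1 = (-118 + (-9 + 3*(7*1 - 1*1/6)))*1 = (-118 + (-9 + 3*(7 - 1/6)))*1 = (-118 + (-9 + 3*(41/6)))*1 = (-118 + (-9 + 41/2))*1 = (-118 + 23/2)*1 = -213/2*1 = -213/2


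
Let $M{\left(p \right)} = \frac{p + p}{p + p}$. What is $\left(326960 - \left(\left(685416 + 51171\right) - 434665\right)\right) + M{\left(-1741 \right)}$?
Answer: $25039$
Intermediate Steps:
$M{\left(p \right)} = 1$ ($M{\left(p \right)} = \frac{2 p}{2 p} = 2 p \frac{1}{2 p} = 1$)
$\left(326960 - \left(\left(685416 + 51171\right) - 434665\right)\right) + M{\left(-1741 \right)} = \left(326960 - \left(\left(685416 + 51171\right) - 434665\right)\right) + 1 = \left(326960 - \left(736587 - 434665\right)\right) + 1 = \left(326960 - 301922\right) + 1 = 25038 + 1 = 25039$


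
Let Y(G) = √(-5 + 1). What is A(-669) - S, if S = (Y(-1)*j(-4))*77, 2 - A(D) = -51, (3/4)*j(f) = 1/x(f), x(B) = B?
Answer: 53 + 154*I/3 ≈ 53.0 + 51.333*I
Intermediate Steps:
Y(G) = 2*I (Y(G) = √(-4) = 2*I)
j(f) = 4/(3*f)
A(D) = 53 (A(D) = 2 - 1*(-51) = 2 + 51 = 53)
S = -154*I/3 (S = ((2*I)*((4/3)/(-4)))*77 = ((2*I)*((4/3)*(-¼)))*77 = ((2*I)*(-⅓))*77 = -2*I/3*77 = -154*I/3 ≈ -51.333*I)
A(-669) - S = 53 - (-154)*I/3 = 53 + 154*I/3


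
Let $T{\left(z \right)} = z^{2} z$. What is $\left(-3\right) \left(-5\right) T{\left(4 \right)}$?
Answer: $960$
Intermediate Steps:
$T{\left(z \right)} = z^{3}$
$\left(-3\right) \left(-5\right) T{\left(4 \right)} = \left(-3\right) \left(-5\right) 4^{3} = 15 \cdot 64 = 960$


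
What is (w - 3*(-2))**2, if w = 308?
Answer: 98596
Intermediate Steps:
(w - 3*(-2))**2 = (308 - 3*(-2))**2 = (308 + 6)**2 = 314**2 = 98596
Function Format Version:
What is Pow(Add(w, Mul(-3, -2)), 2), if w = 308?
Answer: 98596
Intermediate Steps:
Pow(Add(w, Mul(-3, -2)), 2) = Pow(Add(308, Mul(-3, -2)), 2) = Pow(Add(308, 6), 2) = Pow(314, 2) = 98596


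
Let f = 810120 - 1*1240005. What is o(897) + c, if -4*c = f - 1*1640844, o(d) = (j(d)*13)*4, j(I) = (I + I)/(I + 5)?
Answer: 934085355/1804 ≈ 5.1779e+5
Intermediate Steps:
f = -429885 (f = 810120 - 1240005 = -429885)
j(I) = 2*I/(5 + I) (j(I) = (2*I)/(5 + I) = 2*I/(5 + I))
o(d) = 104*d/(5 + d) (o(d) = ((2*d/(5 + d))*13)*4 = (26*d/(5 + d))*4 = 104*d/(5 + d))
c = 2070729/4 (c = -(-429885 - 1*1640844)/4 = -(-429885 - 1640844)/4 = -¼*(-2070729) = 2070729/4 ≈ 5.1768e+5)
o(897) + c = 104*897/(5 + 897) + 2070729/4 = 104*897/902 + 2070729/4 = 104*897*(1/902) + 2070729/4 = 46644/451 + 2070729/4 = 934085355/1804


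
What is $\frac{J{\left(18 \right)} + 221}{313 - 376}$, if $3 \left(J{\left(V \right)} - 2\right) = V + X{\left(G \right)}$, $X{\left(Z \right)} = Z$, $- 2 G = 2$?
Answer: $- \frac{98}{27} \approx -3.6296$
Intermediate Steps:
$G = -1$ ($G = \left(- \frac{1}{2}\right) 2 = -1$)
$J{\left(V \right)} = \frac{5}{3} + \frac{V}{3}$ ($J{\left(V \right)} = 2 + \frac{V - 1}{3} = 2 + \frac{-1 + V}{3} = 2 + \left(- \frac{1}{3} + \frac{V}{3}\right) = \frac{5}{3} + \frac{V}{3}$)
$\frac{J{\left(18 \right)} + 221}{313 - 376} = \frac{\left(\frac{5}{3} + \frac{1}{3} \cdot 18\right) + 221}{313 - 376} = \frac{\left(\frac{5}{3} + 6\right) + 221}{-63} = \left(\frac{23}{3} + 221\right) \left(- \frac{1}{63}\right) = \frac{686}{3} \left(- \frac{1}{63}\right) = - \frac{98}{27}$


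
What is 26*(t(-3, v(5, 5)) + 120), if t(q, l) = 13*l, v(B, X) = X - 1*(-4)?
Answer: 6162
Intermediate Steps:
v(B, X) = 4 + X (v(B, X) = X + 4 = 4 + X)
26*(t(-3, v(5, 5)) + 120) = 26*(13*(4 + 5) + 120) = 26*(13*9 + 120) = 26*(117 + 120) = 26*237 = 6162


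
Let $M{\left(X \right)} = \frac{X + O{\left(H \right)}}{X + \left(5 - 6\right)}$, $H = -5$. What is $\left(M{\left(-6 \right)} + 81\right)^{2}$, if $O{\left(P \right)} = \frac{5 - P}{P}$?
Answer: $\frac{330625}{49} \approx 6747.4$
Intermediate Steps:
$O{\left(P \right)} = \frac{5 - P}{P}$
$M{\left(X \right)} = \frac{-2 + X}{-1 + X}$ ($M{\left(X \right)} = \frac{X + \frac{5 - -5}{-5}}{X + \left(5 - 6\right)} = \frac{X - \frac{5 + 5}{5}}{X - 1} = \frac{X - 2}{-1 + X} = \frac{-2 + X}{-1 + X}$)
$\left(M{\left(-6 \right)} + 81\right)^{2} = \left(\frac{-2 - 6}{-1 - 6} + 81\right)^{2} = \left(\frac{1}{-7} \left(-8\right) + 81\right)^{2} = \left(\left(- \frac{1}{7}\right) \left(-8\right) + 81\right)^{2} = \left(\frac{8}{7} + 81\right)^{2} = \left(\frac{575}{7}\right)^{2} = \frac{330625}{49}$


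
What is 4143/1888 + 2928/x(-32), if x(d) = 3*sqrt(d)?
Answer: 4143/1888 - 122*I*sqrt(2) ≈ 2.1944 - 172.53*I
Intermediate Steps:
4143/1888 + 2928/x(-32) = 4143/1888 + 2928/((3*sqrt(-32))) = 4143*(1/1888) + 2928/((3*(4*I*sqrt(2)))) = 4143/1888 + 2928/((12*I*sqrt(2))) = 4143/1888 + 2928*(-I*sqrt(2)/24) = 4143/1888 - 122*I*sqrt(2)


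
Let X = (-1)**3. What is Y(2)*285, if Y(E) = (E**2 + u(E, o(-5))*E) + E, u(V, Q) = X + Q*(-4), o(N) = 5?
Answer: -10260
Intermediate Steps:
X = -1
u(V, Q) = -1 - 4*Q (u(V, Q) = -1 + Q*(-4) = -1 - 4*Q)
Y(E) = E**2 - 20*E (Y(E) = (E**2 + (-1 - 4*5)*E) + E = (E**2 + (-1 - 20)*E) + E = (E**2 - 21*E) + E = E**2 - 20*E)
Y(2)*285 = (2*(-20 + 2))*285 = (2*(-18))*285 = -36*285 = -10260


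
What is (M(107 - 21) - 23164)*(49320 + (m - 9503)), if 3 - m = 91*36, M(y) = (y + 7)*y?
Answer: -554226304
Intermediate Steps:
M(y) = y*(7 + y) (M(y) = (7 + y)*y = y*(7 + y))
m = -3273 (m = 3 - 91*36 = 3 - 1*3276 = 3 - 3276 = -3273)
(M(107 - 21) - 23164)*(49320 + (m - 9503)) = ((107 - 21)*(7 + (107 - 21)) - 23164)*(49320 + (-3273 - 9503)) = (86*(7 + 86) - 23164)*(49320 - 12776) = (86*93 - 23164)*36544 = (7998 - 23164)*36544 = -15166*36544 = -554226304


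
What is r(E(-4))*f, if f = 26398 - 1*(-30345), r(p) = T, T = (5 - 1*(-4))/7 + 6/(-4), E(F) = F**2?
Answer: -170229/14 ≈ -12159.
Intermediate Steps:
T = -3/14 (T = (5 + 4)*(1/7) + 6*(-1/4) = 9*(1/7) - 3/2 = 9/7 - 3/2 = -3/14 ≈ -0.21429)
r(p) = -3/14
f = 56743 (f = 26398 + 30345 = 56743)
r(E(-4))*f = -3/14*56743 = -170229/14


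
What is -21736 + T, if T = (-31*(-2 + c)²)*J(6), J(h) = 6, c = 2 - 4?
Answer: -24712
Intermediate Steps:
c = -2
T = -2976 (T = -31*(-2 - 2)²*6 = -31*(-4)²*6 = -31*16*6 = -496*6 = -2976)
-21736 + T = -21736 - 2976 = -24712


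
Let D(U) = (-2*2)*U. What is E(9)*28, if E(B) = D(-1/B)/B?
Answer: 112/81 ≈ 1.3827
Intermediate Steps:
D(U) = -4*U
E(B) = 4/B² (E(B) = (-(-4)/B)/B = (4/B)/B = 4/B²)
E(9)*28 = (4/9²)*28 = (4*(1/81))*28 = (4/81)*28 = 112/81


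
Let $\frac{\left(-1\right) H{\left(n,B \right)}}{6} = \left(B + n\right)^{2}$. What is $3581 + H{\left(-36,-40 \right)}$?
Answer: $-31075$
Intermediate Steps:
$H{\left(n,B \right)} = - 6 \left(B + n\right)^{2}$
$3581 + H{\left(-36,-40 \right)} = 3581 - 6 \left(-40 - 36\right)^{2} = 3581 - 6 \left(-76\right)^{2} = 3581 - 34656 = -31075$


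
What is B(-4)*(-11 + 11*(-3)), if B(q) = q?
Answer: 176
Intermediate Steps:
B(-4)*(-11 + 11*(-3)) = -4*(-11 + 11*(-3)) = -4*(-11 - 33) = -4*(-44) = 176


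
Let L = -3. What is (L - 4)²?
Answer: 49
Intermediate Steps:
(L - 4)² = (-3 - 4)² = (-7)² = 49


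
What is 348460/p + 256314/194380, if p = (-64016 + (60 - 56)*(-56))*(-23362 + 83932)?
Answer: 2493135866051/1890839613960 ≈ 1.3185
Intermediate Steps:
p = -3891016800 (p = (-64016 + 4*(-56))*60570 = (-64016 - 224)*60570 = -64240*60570 = -3891016800)
348460/p + 256314/194380 = 348460/(-3891016800) + 256314/194380 = 348460*(-1/3891016800) + 256314*(1/194380) = -17423/194550840 + 128157/97190 = 2493135866051/1890839613960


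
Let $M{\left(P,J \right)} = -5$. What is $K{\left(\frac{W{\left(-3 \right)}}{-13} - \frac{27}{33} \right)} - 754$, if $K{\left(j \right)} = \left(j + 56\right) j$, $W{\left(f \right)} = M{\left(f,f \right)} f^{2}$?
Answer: $- \frac{12248638}{20449} \approx -598.98$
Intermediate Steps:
$W{\left(f \right)} = - 5 f^{2}$
$K{\left(j \right)} = j \left(56 + j\right)$ ($K{\left(j \right)} = \left(56 + j\right) j = j \left(56 + j\right)$)
$K{\left(\frac{W{\left(-3 \right)}}{-13} - \frac{27}{33} \right)} - 754 = \left(\frac{\left(-5\right) \left(-3\right)^{2}}{-13} - \frac{27}{33}\right) \left(56 - \left(\frac{9}{11} - \frac{\left(-5\right) \left(-3\right)^{2}}{-13}\right)\right) - 754 = \left(\left(-5\right) 9 \left(- \frac{1}{13}\right) - \frac{9}{11}\right) \left(56 - \left(\frac{9}{11} - \left(-5\right) 9 \left(- \frac{1}{13}\right)\right)\right) - 754 = \left(\left(-45\right) \left(- \frac{1}{13}\right) - \frac{9}{11}\right) \left(56 - - \frac{378}{143}\right) - 754 = \left(\frac{45}{13} - \frac{9}{11}\right) \left(56 + \left(\frac{45}{13} - \frac{9}{11}\right)\right) - 754 = \frac{378 \left(56 + \frac{378}{143}\right)}{143} - 754 = \frac{378}{143} \cdot \frac{8386}{143} - 754 = \frac{3169908}{20449} - 754 = - \frac{12248638}{20449}$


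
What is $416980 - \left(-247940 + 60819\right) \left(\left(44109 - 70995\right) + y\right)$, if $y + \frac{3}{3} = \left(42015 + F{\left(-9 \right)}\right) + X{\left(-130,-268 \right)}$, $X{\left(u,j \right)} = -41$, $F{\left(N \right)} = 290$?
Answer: $2877776597$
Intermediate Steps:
$y = 42263$ ($y = -1 + \left(\left(42015 + 290\right) - 41\right) = -1 + \left(42305 - 41\right) = -1 + 42264 = 42263$)
$416980 - \left(-247940 + 60819\right) \left(\left(44109 - 70995\right) + y\right) = 416980 - \left(-247940 + 60819\right) \left(\left(44109 - 70995\right) + 42263\right) = 416980 - - 187121 \left(\left(44109 - 70995\right) + 42263\right) = 416980 - - 187121 \left(-26886 + 42263\right) = 416980 - \left(-187121\right) 15377 = 416980 - -2877359617 = 416980 + 2877359617 = 2877776597$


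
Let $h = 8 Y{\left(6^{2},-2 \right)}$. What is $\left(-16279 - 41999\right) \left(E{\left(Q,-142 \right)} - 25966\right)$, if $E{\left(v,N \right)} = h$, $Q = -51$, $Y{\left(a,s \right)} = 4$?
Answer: $1511381652$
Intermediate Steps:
$h = 32$ ($h = 8 \cdot 4 = 32$)
$E{\left(v,N \right)} = 32$
$\left(-16279 - 41999\right) \left(E{\left(Q,-142 \right)} - 25966\right) = \left(-16279 - 41999\right) \left(32 - 25966\right) = \left(-58278\right) \left(-25934\right) = 1511381652$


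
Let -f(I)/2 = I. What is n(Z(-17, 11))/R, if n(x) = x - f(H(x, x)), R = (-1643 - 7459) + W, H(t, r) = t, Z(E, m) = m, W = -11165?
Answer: -33/20267 ≈ -0.0016283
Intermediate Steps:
f(I) = -2*I
R = -20267 (R = (-1643 - 7459) - 11165 = -9102 - 11165 = -20267)
n(x) = 3*x (n(x) = x - (-2)*x = x + 2*x = 3*x)
n(Z(-17, 11))/R = (3*11)/(-20267) = 33*(-1/20267) = -33/20267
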